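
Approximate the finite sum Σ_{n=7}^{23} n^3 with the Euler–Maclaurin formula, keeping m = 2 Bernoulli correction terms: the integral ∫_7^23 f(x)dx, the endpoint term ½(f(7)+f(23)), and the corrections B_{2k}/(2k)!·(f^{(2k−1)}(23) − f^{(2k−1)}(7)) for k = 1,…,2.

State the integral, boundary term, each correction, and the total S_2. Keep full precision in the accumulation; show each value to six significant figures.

The integral term ∫_7^23 x^3 dx = 69360.0.
Endpoint term: (f(7) + f(23))/2 = (343.000 + 12167.0)/2 = 6255.00.
Integral + boundary = 75615.0.
Order-1 term: 1/12 · (1587.00 − 147.000) = 120.000.
After k=1: 75735.0.
Order-2 term: −1/720 · (6.00000 − 6.00000) = 0.00000.

S_2 ≈ 75735.0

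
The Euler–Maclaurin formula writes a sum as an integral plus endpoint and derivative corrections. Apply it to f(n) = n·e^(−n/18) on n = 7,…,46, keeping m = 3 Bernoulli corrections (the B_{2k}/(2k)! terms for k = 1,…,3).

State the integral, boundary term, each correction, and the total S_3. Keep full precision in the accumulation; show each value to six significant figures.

The integral term ∫_7^46 x·e^(−x/18) dx = 215.563.
Endpoint term: (f(7) + f(46))/2 = (4.74467 + 3.57186)/2 = 4.15826.
Running total after boundary: 219.721.
Order-1 term: 1/12 · (-0.120787 − 0.414217) = -0.0445837.
Running total after k=1: 219.676.
Order-2 term: −1/720 · (0.000106515 − 0.00546246) = 7.43881e-06.
Running total after k=2: 219.676.
Order-3 term: 1/30240 · (1.80812e-06 − 2.97730e-05) = -9.24766e-10.

S_3 ≈ 219.676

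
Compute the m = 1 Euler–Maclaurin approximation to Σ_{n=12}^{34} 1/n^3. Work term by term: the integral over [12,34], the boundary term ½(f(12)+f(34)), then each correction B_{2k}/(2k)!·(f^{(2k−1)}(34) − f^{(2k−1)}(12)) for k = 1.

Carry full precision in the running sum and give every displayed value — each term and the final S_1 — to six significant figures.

Integral: ∫_12^34 1/x^3 dx = 0.00303970.
½[f(12) + f(34)] = ½[0.000578704 + 2.54427e-05] = 0.000302073.
So far: 0.00334177.
Correction k=1: B_{2}/2! · (f^{(1)}(34) − f^{(1)}(12)) = 1/12 · (-2.24494e-06 − (-0.000144676)) = 1.18692e-05.

S_1 ≈ 0.00335364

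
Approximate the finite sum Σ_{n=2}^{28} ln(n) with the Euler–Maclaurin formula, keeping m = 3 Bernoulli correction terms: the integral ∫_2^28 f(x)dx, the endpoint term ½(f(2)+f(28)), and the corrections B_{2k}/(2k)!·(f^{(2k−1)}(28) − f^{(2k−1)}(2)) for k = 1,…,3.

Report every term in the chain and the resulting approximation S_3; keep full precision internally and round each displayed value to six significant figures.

S_3 ≈ 67.8897

The integral term ∫_2^28 ln(x) dx = 65.9154.
Endpoint term: (f(2) + f(28))/2 = (0.693147 + 3.33220)/2 = 2.01268.
Running total after boundary: 67.9281.
Correction k=1: B_{2}/2! · (f^{(1)}(28) − f^{(1)}(2)) = 1/12 · (0.0357143 − 0.500000) = -0.0386905.
Running total after k=1: 67.8894.
Correction k=2: B_{4}/4! · (f^{(3)}(28) − f^{(3)}(2)) = −1/720 · (9.11079e-05 − 0.250000) = 0.000347096.
Running total after k=2: 67.8898.
Correction k=3: B_{6}/6! · (f^{(5)}(28) − f^{(5)}(2)) = 1/30240 · (1.39451e-06 − 0.750000) = -2.48015e-05.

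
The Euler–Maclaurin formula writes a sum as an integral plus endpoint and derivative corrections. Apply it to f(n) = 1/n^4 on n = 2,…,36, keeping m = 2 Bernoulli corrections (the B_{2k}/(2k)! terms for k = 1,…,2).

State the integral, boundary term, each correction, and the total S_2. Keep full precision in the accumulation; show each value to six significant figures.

S_2 ≈ 0.0820244

Integral: ∫_2^36 1/x^4 dx = 0.0416595.
½[f(2) + f(36)] = ½[0.0625000 + 5.95374e-07] = 0.0312503.
Integral + boundary = 0.0729098.
k=1: B_{2}/(2)! × [f^{(1)}(36) − f^{(1)}(2)] = 1/12 × (-6.61527e-08 − (-0.125000)) = 0.0104167.
After k=1: 0.0833265.
k=2: B_{4}/(4)! × [f^{(3)}(36) − f^{(3)}(2)] = −1/720 × (-1.53131e-09 − (-0.937500)) = -0.00130208.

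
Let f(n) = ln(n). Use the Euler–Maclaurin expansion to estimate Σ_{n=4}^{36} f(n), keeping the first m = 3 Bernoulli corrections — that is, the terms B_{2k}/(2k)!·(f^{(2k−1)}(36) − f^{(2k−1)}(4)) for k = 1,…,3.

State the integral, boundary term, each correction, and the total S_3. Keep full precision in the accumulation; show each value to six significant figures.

S_3 ≈ 93.9279

The integral term ∫_4^36 ln(x) dx = 91.4615.
Endpoint term: (f(4) + f(36))/2 = (1.38629 + 3.58352)/2 = 2.48491.
So far: 93.9464.
Order-1 term: 1/12 · (0.0277778 − 0.250000) = -0.0185185.
Running total after k=1: 93.9279.
Order-2 term: −1/720 · (4.28669e-05 − 0.0312500) = 4.33432e-05.
Running total after k=2: 93.9279.
Order-3 term: 1/30240 · (3.96916e-07 − 0.0234375) = -7.75036e-07.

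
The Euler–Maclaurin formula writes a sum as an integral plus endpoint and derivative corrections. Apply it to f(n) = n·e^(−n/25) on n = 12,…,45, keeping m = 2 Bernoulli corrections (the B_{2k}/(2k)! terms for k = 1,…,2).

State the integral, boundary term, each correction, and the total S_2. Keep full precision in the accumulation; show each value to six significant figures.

∫_12^45 x·e^(−x/25) dx evaluates to 283.102.
Boundary: ½(f(12) + f(45)) = ½(7.42540 + 7.43845) = 7.43193.
So far: 290.534.
Correction k=1: B_{2}/2! · (f^{(1)}(45) − f^{(1)}(12)) = 1/12 · (-0.132239 − 0.321767) = -0.0378339.
Partial sum through k=1: 290.496.
Correction k=2: B_{4}/4! · (f^{(3)}(45) − f^{(3)}(12)) = −1/720 · (0.000317374 − 0.00249493) = 3.02439e-06.

S_2 ≈ 290.496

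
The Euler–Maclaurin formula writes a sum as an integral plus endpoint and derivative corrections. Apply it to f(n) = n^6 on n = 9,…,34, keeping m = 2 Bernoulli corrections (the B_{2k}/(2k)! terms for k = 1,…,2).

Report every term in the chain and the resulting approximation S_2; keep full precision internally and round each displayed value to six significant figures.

S_2 ≈ 8.29800e+09

Integral: ∫_9^34 x^6 dx = 7.50265e+09.
½[f(9) + f(34)] = ½[531441 + 1.54480e+09] = 7.72668e+08.
So far: 8.27532e+09.
Order-1 term: 1/12 · (2.72613e+08 − 354294) = 2.26882e+07.
Partial sum through k=1: 8.29801e+09.
Order-2 term: −1/720 · (4.71648e+06 − 87480.0) = -6429.17.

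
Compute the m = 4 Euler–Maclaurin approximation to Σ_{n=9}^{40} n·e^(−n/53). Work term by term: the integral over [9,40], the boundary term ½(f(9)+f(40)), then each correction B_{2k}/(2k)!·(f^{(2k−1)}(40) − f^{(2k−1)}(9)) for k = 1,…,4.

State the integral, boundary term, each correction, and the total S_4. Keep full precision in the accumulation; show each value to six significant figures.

Integral: ∫_9^40 x·e^(−x/53) dx = 455.468.
½[f(9) + f(40)] = ½[7.59442 + 18.8057] = 13.2001.
Integral + boundary = 468.668.
Correction k=1: B_{2}/2! · (f^{(1)}(40) − f^{(1)}(9)) = 1/12 · (0.115318 − 0.700533) = -0.0487679.
After k=1: 468.619.
Correction k=2: B_{4}/4! · (f^{(3)}(40) − f^{(3)}(9)) = −1/720 · (0.000375794 − 0.000850189) = 6.58882e-07.
After k=2: 468.619.
Correction k=3: B_{6}/6! · (f^{(5)}(40) − f^{(5)}(9)) = 1/30240 · (2.52949e-07 − 5.16550e-07) = -8.71695e-12.
After k=3: 468.619.
Correction k=4: B_{8}/8! · (f^{(7)}(40) − f^{(7)}(9)) = −1/1209600 · (1.32473e-10 − 2.60034e-10) = 1.05457e-16.

S_4 ≈ 468.619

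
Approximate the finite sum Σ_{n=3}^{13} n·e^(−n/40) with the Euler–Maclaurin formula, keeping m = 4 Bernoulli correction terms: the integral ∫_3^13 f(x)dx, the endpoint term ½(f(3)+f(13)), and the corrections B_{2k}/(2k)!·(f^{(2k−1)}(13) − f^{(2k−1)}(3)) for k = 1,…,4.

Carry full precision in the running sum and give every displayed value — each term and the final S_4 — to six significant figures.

S_4 ≈ 70.0180

The integral term ∫_3^13 x·e^(−x/40) dx = 63.9608.
Endpoint term: (f(3) + f(13))/2 = (2.78323 + 9.39286)/2 = 6.08804.
Integral + boundary = 70.0488.
Correction k=1: B_{2}/2! · (f^{(1)}(13) − f^{(1)}(3)) = 1/12 · (0.487706 − 0.858163) = -0.0308714.
Running total after k=1: 70.0180.
Correction k=2: B_{4}/4! · (f^{(3)}(13) − f^{(3)}(3)) = −1/720 · (0.00120798 − 0.00169603) = 6.77855e-07.
Running total after k=2: 70.0180.
Correction k=3: B_{6}/6! · (f^{(5)}(13) − f^{(5)}(3)) = 1/30240 · (1.31946e-06 − 1.78482e-06) = -1.53889e-11.
Running total after k=3: 70.0180.
Correction k=4: B_{8}/8! · (f^{(7)}(13) − f^{(7)}(3)) = −1/1209600 · (1.17746e-09 − 1.56851e-09) = 3.23291e-16.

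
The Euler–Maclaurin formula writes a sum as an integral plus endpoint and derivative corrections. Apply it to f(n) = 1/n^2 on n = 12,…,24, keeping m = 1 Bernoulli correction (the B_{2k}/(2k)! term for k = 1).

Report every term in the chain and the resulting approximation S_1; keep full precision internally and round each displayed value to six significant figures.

∫_12^24 1/x^2 dx evaluates to 0.0416667.
½[f(12) + f(24)] = ½[0.00694444 + 0.00173611] = 0.00434028.
Running total after boundary: 0.0460069.
Order-1 term: 1/12 · (-0.000144676 − (-0.00115741)) = 8.43943e-05.

S_1 ≈ 0.0460913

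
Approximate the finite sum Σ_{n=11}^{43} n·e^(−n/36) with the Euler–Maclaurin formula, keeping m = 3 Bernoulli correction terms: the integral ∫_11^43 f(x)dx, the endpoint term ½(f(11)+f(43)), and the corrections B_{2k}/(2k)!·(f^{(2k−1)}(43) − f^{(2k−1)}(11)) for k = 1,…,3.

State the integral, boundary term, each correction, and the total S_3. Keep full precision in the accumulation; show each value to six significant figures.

Integral: ∫_11^43 x·e^(−x/36) dx = 385.152.
Endpoint term: (f(11) + f(43))/2 = (8.10385 + 13.0235)/2 = 10.5637.
So far: 395.715.
Order-1 term: 1/12 · (-0.0588918 − 0.511607) = -0.0475416.
Partial sum through k=1: 395.668.
Order-2 term: −1/720 · (0.000421954 − 0.00153166) = 1.54126e-06.
Partial sum through k=2: 395.668.
Order-3 term: 1/30240 · (6.86226e-07 − 2.05908e-06) = -4.53986e-11.

S_3 ≈ 395.668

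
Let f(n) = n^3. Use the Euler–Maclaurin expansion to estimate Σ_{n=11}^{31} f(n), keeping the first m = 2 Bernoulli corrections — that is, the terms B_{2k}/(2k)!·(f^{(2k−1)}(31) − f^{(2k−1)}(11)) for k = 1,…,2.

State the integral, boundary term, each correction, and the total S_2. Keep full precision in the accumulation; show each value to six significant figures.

Integral: ∫_11^31 x^3 dx = 227220.
Boundary: ½(f(11) + f(31)) = ½(1331.00 + 29791.0) = 15561.0.
So far: 242781.
k=1: B_{2}/(2)! × [f^{(1)}(31) − f^{(1)}(11)] = 1/12 × (2883.00 − 363.000) = 210.000.
Partial sum through k=1: 242991.
k=2: B_{4}/(4)! × [f^{(3)}(31) − f^{(3)}(11)] = −1/720 × (6.00000 − 6.00000) = 0.00000.

S_2 ≈ 242991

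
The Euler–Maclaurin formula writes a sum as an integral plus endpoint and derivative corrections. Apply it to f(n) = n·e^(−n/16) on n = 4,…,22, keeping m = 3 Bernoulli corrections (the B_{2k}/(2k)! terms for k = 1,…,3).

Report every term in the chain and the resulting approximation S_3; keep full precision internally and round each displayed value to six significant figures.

S_3 ≈ 99.7720

∫_4^22 x·e^(−x/16) dx evaluates to 95.4898.
Endpoint term: (f(4) + f(22))/2 = (3.11520 + 5.56247)/2 = 4.33884.
Running total after boundary: 99.8286.
k=1: B_{2}/(2)! × [f^{(1)}(22) − f^{(1)}(4)] = 1/12 × (-0.0948148 − 0.584101) = -0.0565763.
Running total after k=1: 99.7720.
k=2: B_{4}/(4)! × [f^{(3)}(22) − f^{(3)}(4)] = −1/720 × (0.00160494 − 0.00836602) = 9.39040e-06.
Running total after k=2: 99.7720.
k=3: B_{6}/(6)! × [f^{(5)}(22) − f^{(5)}(4)] = 1/30240 × (1.39853e-05 − 5.64469e-05) = -1.40415e-09.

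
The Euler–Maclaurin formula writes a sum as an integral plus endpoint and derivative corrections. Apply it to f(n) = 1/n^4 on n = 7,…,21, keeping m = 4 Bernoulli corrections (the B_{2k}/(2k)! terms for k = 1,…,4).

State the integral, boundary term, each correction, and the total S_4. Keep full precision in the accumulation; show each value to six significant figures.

Integral: ∫_7^21 1/x^4 dx = 0.000935824.
Endpoint term: (f(7) + f(21))/2 = (0.000416493 + 5.14189e-06)/2 = 0.000210818.
So far: 0.00114664.
Order-1 term: 1/12 · (-9.79408e-07 − (-0.000237996)) = 1.97514e-05.
Partial sum through k=1: 0.00116639.
Order-2 term: −1/720 · (-6.66264e-08 − (-0.000145712)) = -2.02285e-07.
Partial sum through k=2: 0.00116619.
Order-3 term: 1/30240 · (-8.46049e-09 − (-0.000166528)) = 5.50659e-09.
Partial sum through k=3: 0.00116620.
Order-4 term: −1/1209600 · (-1.72663e-09 − (-0.000305868)) = -2.52865e-10.

S_4 ≈ 0.00116620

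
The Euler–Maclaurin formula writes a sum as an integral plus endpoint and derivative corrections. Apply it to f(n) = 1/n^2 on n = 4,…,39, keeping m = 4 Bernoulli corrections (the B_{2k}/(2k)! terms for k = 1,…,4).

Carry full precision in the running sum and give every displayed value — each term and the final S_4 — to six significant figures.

S_4 ≈ 0.258508

∫_4^39 1/x^2 dx evaluates to 0.224359.
Boundary: ½(f(4) + f(39)) = ½(0.0625000 + 0.000657462) = 0.0315787.
Running total after boundary: 0.255938.
Correction k=1: B_{2}/2! · (f^{(1)}(39) − f^{(1)}(4)) = 1/12 · (-3.37160e-05 − (-0.0312500)) = 0.00260136.
Running total after k=1: 0.258539.
Correction k=2: B_{4}/4! · (f^{(3)}(39) − f^{(3)}(4)) = −1/720 · (-2.66004e-07 − (-0.0234375)) = -3.25517e-05.
Running total after k=2: 0.258507.
Correction k=3: B_{6}/6! · (f^{(5)}(39) − f^{(5)}(4)) = 1/30240 · (-5.24663e-09 − (-0.0439453)) = 1.45322e-06.
Running total after k=3: 0.258508.
Correction k=4: B_{8}/8! · (f^{(7)}(39) − f^{(7)}(4)) = −1/1209600 · (-1.93170e-10 − (-0.153809)) = -1.27157e-07.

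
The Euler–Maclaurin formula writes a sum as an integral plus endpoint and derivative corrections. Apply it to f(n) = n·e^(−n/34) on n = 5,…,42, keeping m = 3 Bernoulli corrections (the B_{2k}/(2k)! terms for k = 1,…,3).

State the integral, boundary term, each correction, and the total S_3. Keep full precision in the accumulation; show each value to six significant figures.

∫_5^42 x·e^(−x/34) dx evaluates to 393.364.
½[f(5) + f(42)] = ½[4.31622 + 12.2115] = 8.26384.
So far: 401.628.
Order-1 term: 1/12 · (-0.0684116 − 0.736296) = -0.0670589.
After k=1: 401.561.
Order-2 term: −1/720 · (0.000443847 − 0.00213043) = 2.34248e-06.
After k=2: 401.561.
Order-3 term: 1/30240 · (8.19094e-07 − 3.13489e-06) = -7.65806e-11.

S_3 ≈ 401.561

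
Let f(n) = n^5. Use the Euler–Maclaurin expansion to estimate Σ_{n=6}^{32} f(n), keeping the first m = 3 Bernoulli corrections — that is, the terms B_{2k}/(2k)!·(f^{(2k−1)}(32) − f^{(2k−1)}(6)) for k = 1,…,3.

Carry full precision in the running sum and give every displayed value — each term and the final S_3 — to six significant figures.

The integral term ∫_6^32 x^5 dx = 1.78949e+08.
Endpoint term: (f(6) + f(32))/2 = (7776.00 + 3.35544e+07)/2 = 1.67811e+07.
Integral + boundary = 1.95730e+08.
Order-1 term: 1/12 · (5.24288e+06 − 6480.00) = 436367.
Running total after k=1: 1.96167e+08.
Order-2 term: −1/720 · (61440.0 − 2160.00) = -82.3333.
Running total after k=2: 1.96167e+08.
Order-3 term: 1/30240 · (120.000 − 120.000) = 0.00000.

S_3 ≈ 1.96167e+08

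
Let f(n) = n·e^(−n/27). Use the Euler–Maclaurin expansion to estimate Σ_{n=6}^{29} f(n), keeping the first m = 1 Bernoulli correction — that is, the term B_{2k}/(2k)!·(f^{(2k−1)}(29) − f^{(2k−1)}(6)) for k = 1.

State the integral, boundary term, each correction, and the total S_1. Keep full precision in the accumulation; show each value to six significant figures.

∫_6^29 x·e^(−x/27) dx evaluates to 196.937.
½[f(6) + f(29)] = ½[4.80442 + 9.90680] = 7.35561.
Integral + boundary = 204.292.
Order-1 term: 1/12 · (-0.0253047 − 0.622796) = -0.0540084.

S_1 ≈ 204.238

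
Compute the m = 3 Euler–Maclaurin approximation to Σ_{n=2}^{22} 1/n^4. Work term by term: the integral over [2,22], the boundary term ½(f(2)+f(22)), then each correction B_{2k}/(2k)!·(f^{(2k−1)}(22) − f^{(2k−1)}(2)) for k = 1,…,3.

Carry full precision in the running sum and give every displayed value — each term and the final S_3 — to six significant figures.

Integral: ∫_2^22 1/x^4 dx = 0.0416354.
½[f(2) + f(22)] = ½[0.0625000 + 4.26883e-06] = 0.0312521.
So far: 0.0728875.
Correction k=1: B_{2}/2! · (f^{(1)}(22) − f^{(1)}(2)) = 1/12 · (-7.76152e-07 − (-0.125000)) = 0.0104166.
Partial sum through k=1: 0.0833041.
Correction k=2: B_{4}/4! · (f^{(3)}(22) − f^{(3)}(2)) = −1/720 · (-4.81086e-08 − (-0.937500)) = -0.00130208.
Partial sum through k=2: 0.0820020.
Correction k=3: B_{6}/6! · (f^{(5)}(22) − f^{(5)}(2)) = 1/30240 · (-5.56628e-09 − (-13.1250)) = 0.000434028.

S_3 ≈ 0.0824360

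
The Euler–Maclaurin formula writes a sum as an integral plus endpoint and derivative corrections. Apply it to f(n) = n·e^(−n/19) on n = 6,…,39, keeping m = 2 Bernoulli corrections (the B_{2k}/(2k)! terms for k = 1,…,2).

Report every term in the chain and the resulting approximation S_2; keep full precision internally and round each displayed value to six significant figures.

S_2 ≈ 209.522

The integral term ∫_6^39 x·e^(−x/19) dx = 204.883.
Endpoint term: (f(6) + f(39))/2 = (4.37528 + 5.00747)/2 = 4.69137.
Running total after boundary: 209.575.
Correction k=1: B_{2}/2! · (f^{(1)}(39) − f^{(1)}(6)) = 1/12 · (-0.135154 − 0.498935) = -0.0528408.
After k=1: 209.522.
Correction k=2: B_{4}/4! · (f^{(3)}(39) − f^{(3)}(6)) = −1/720 · (0.000336950 − 0.00542205) = 7.06264e-06.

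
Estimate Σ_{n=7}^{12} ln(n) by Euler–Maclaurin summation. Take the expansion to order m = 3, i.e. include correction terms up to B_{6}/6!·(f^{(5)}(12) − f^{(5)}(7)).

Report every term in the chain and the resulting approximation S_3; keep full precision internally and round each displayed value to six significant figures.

S_3 ≈ 13.4080

The integral term ∫_7^12 ln(x) dx = 11.1975.
Endpoint term: (f(7) + f(12))/2 = (1.94591 + 2.48491)/2 = 2.21541.
Running total after boundary: 13.4129.
k=1: B_{2}/(2)! × [f^{(1)}(12) − f^{(1)}(7)] = 1/12 × (0.0833333 − 0.142857) = -0.00496032.
After k=1: 13.4080.
k=2: B_{4}/(4)! × [f^{(3)}(12) − f^{(3)}(7)] = −1/720 × (0.00115741 − 0.00583090) = 6.49097e-06.
After k=2: 13.4080.
k=3: B_{6}/(6)! × [f^{(5)}(12) − f^{(5)}(7)] = 1/30240 × (9.64506e-05 − 0.00142798) = -4.40319e-08.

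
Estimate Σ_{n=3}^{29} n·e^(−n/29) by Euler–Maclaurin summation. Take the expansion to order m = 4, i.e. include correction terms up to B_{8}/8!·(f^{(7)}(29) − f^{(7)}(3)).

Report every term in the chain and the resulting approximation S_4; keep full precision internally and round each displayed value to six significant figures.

S_4 ≈ 224.645

Integral: ∫_3^29 x·e^(−x/29) dx = 218.025.
½[f(3) + f(29)] = ½[2.70517 + 10.6685] = 6.68684.
Running total after boundary: 224.712.
k=1: B_{2}/(2)! × [f^{(1)}(29) − f^{(1)}(3)] = 1/12 × (0.00000 − 0.808441) = -0.0673701.
After k=1: 224.645.
k=2: B_{4}/(4)! × [f^{(3)}(29) − f^{(3)}(3)] = −1/720 × (0.000874862 − 0.00310569) = 3.09837e-06.
After k=2: 224.645.
k=3: B_{6}/(6)! × [f^{(5)}(29) − f^{(5)}(3)] = 1/30240 × (2.08053e-06 − 6.24268e-06) = -1.37637e-10.
After k=3: 224.645.
k=4: B_{8}/(8)! × [f^{(7)}(29) − f^{(7)}(3)] = −1/1209600 × (3.71081e-09 − 1.04548e-08) = 5.57541e-15.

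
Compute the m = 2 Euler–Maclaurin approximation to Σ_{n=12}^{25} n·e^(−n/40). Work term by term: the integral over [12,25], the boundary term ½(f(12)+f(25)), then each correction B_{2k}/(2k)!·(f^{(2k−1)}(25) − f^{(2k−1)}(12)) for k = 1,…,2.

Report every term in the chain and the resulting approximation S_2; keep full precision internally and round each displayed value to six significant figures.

S_2 ≈ 160.331

Integral: ∫_12^25 x·e^(−x/40) dx = 149.222.
Boundary: ½(f(12) + f(25)) = ½(8.88982 + 13.3815) = 11.1357.
Running total after boundary: 160.358.
k=1: B_{2}/(2)! × [f^{(1)}(25) − f^{(1)}(12)] = 1/12 × (0.200723 − 0.518573) = -0.0264875.
After k=1: 160.331.
k=2: B_{4}/(4)! × [f^{(3)}(25) − f^{(3)}(12)] = −1/720 × (0.000794529 − 0.00125013) = 6.32781e-07.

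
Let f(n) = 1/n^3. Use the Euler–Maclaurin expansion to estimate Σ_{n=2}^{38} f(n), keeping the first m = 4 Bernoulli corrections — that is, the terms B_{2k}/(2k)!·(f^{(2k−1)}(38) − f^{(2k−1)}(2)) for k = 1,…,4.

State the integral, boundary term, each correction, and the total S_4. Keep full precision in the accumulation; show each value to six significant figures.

The integral term ∫_2^38 1/x^3 dx = 0.124654.
Endpoint term: (f(2) + f(38))/2 = (0.125000 + 1.82242e-05)/2 = 0.0625091.
Running total after boundary: 0.187163.
Order-1 term: 1/12 · (-1.43876e-06 − (-0.187500)) = 0.0156249.
Running total after k=1: 0.202788.
Order-2 term: −1/720 · (-1.99274e-08 − (-0.937500)) = -0.00130208.
Running total after k=2: 0.201486.
Order-3 term: 1/30240 · (-5.79605e-10 − (-9.84375)) = 0.000325521.
Running total after k=3: 0.201811.
Order-4 term: −1/1209600 · (-2.88999e-11 − (-177.188)) = -0.000146484.

S_4 ≈ 0.201665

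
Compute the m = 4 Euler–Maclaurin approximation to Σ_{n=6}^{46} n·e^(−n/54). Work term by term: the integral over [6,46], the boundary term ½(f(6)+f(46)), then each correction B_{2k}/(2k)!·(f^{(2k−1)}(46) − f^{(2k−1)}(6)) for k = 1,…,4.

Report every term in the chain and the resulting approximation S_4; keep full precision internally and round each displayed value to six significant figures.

S_4 ≈ 607.945

The integral term ∫_6^46 x·e^(−x/54) dx = 595.509.
½[f(6) + f(46)] = ½[5.36904 + 19.6247] = 12.4969.
Integral + boundary = 608.006.
Correction k=1: B_{2}/2! · (f^{(1)}(46) − f^{(1)}(6)) = 1/12 · (0.0632036 − 0.795413) = -0.0610174.
Running total after k=1: 607.945.
Correction k=2: B_{4}/4! · (f^{(3)}(46) − f^{(3)}(6)) = −1/720 · (0.000314284 − 0.000886520) = 7.94772e-07.
Running total after k=2: 607.945.
Correction k=3: B_{6}/6! · (f^{(5)}(46) − f^{(5)}(6)) = 1/30240 · (2.08125e-07 − 5.14494e-07) = -1.01312e-11.
Running total after k=3: 607.945.
Correction k=4: B_{8}/8! · (f^{(7)}(46) − f^{(7)}(6)) = −1/1209600 · (1.05786e-10 − 2.48617e-10) = 1.18082e-16.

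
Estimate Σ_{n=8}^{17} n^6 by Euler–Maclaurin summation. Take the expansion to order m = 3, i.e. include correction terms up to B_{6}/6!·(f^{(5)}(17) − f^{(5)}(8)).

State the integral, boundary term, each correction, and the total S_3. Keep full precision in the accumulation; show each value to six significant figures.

S_3 ≈ 7.12129e+07

The integral term ∫_8^17 x^6 dx = 5.83202e+07.
Endpoint term: (f(8) + f(17))/2 = (262144 + 2.41376e+07)/2 = 1.21999e+07.
Running total after boundary: 7.05201e+07.
Order-1 term: 1/12 · (8.51914e+06 − 196608) = 693544.
Running total after k=1: 7.12136e+07.
Order-2 term: −1/720 · (589560 − 61440.0) = -733.500.
Running total after k=2: 7.12129e+07.
Order-3 term: 1/30240 · (12240.0 − 5760.00) = 0.214286.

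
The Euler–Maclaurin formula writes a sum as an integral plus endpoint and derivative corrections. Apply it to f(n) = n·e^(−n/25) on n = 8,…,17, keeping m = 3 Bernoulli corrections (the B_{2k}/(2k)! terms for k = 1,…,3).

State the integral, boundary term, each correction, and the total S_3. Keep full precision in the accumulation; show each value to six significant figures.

S_3 ≈ 74.3083

Integral: ∫_8^17 x·e^(−x/25) dx = 67.1251.
Endpoint term: (f(8) + f(17))/2 = (5.80919 + 8.61249)/2 = 7.21084.
Integral + boundary = 74.3360.
k=1: B_{2}/(2)! × [f^{(1)}(17) − f^{(1)}(8)] = 1/12 × (0.162117 − 0.493781) = -0.0276387.
Partial sum through k=1: 74.3083.
k=2: B_{4}/(4)! × [f^{(3)}(17) − f^{(3)}(8)] = −1/720 × (0.00188056 − 0.00311373) = 1.71273e-06.
Partial sum through k=2: 74.3083.
k=3: B_{6}/(6)! × [f^{(5)}(17) − f^{(5)}(8)] = 1/30240 × (5.60278e-06 − 8.69985e-06) = -1.02416e-10.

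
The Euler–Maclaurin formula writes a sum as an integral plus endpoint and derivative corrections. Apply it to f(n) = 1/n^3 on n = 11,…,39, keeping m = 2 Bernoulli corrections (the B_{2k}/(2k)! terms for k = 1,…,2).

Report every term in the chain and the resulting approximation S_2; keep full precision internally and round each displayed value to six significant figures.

S_2 ≈ 0.00420451

Integral: ∫_11^39 1/x^3 dx = 0.00380350.
½[f(11) + f(39)] = ½[0.000751315 + 1.68580e-05] = 0.000384086.
So far: 0.00418759.
k=1: B_{2}/(2)! × [f^{(1)}(39) − f^{(1)}(11)] = 1/12 × (-1.29677e-06 − (-0.000204904)) = 1.69673e-05.
Running total after k=1: 0.00420455.
k=2: B_{4}/(4)! × [f^{(3)}(39) − f^{(3)}(11)] = −1/720 × (-1.70515e-08 − (-3.38684e-05)) = -4.70158e-08.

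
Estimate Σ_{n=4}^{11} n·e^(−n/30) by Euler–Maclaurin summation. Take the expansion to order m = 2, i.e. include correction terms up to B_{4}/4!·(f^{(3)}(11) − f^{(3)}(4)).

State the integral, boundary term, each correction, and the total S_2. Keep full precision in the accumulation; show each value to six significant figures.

The integral term ∫_4^11 x·e^(−x/30) dx = 40.2368.
½[f(4) + f(11)] = ½[3.50069 + 7.62345] = 5.56207.
Running total after boundary: 45.7989.
Correction k=1: B_{2}/2! · (f^{(1)}(11) − f^{(1)}(4)) = 1/12 · (0.438926 − 0.758484) = -0.0266298.
Partial sum through k=1: 45.7723.
Correction k=2: B_{4}/4! · (f^{(3)}(11) − f^{(3)}(4)) = −1/720 · (0.00202779 − 0.00278759) = 1.05528e-06.

S_2 ≈ 45.7723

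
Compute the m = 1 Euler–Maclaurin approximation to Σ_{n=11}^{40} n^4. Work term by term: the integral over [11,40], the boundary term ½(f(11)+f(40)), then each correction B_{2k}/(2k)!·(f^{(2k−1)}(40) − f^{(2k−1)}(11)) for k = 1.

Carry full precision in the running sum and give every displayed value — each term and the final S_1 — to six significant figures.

S_1 ≈ 2.17560e+07

Integral: ∫_11^40 x^4 dx = 2.04478e+07.
Boundary: ½(f(11) + f(40)) = ½(14641.0 + 2.56000e+06) = 1.28732e+06.
Integral + boundary = 2.17351e+07.
Correction k=1: B_{2}/2! · (f^{(1)}(40) − f^{(1)}(11)) = 1/12 · (256000 − 5324.00) = 20889.7.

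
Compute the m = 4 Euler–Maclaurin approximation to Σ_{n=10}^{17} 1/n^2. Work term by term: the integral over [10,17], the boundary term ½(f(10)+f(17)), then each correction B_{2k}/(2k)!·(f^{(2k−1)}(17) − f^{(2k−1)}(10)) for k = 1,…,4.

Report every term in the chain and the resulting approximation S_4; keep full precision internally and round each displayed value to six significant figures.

S_4 ≈ 0.0480390

Integral: ∫_10^17 1/x^2 dx = 0.0411765.
½[f(10) + f(17)] = ½[0.0100000 + 0.00346021] = 0.00673010.
Integral + boundary = 0.0479066.
Correction k=1: B_{2}/2! · (f^{(1)}(17) − f^{(1)}(10)) = 1/12 · (-0.000407083 − (-0.00200000)) = 0.000132743.
Running total after k=1: 0.0480393.
Correction k=2: B_{4}/4! · (f^{(3)}(17) − f^{(3)}(10)) = −1/720 · (-1.69031e-05 − (-0.000240000)) = -3.09857e-07.
Running total after k=2: 0.0480390.
Correction k=3: B_{6}/6! · (f^{(5)}(17) − f^{(5)}(10)) = 1/30240 · (-1.75465e-06 − (-7.20000e-05)) = 2.32293e-09.
Running total after k=3: 0.0480390.
Correction k=4: B_{8}/8! · (f^{(7)}(17) − f^{(7)}(10)) = −1/1209600 · (-3.40001e-07 − (-4.03200e-05)) = -3.30522e-11.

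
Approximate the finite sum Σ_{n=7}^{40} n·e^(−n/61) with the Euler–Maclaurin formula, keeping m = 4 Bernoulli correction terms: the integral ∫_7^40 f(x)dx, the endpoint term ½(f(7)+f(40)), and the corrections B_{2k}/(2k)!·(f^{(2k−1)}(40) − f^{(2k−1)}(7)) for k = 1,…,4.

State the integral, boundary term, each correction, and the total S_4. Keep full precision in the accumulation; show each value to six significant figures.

S_4 ≈ 513.824

The integral term ∫_7^40 x·e^(−x/61) dx = 500.374.
Endpoint term: (f(7) + f(40))/2 = (6.24110 + 20.7624)/2 = 13.5017.
Running total after boundary: 513.875.
k=1: B_{2}/(2)! × [f^{(1)}(40) − f^{(1)}(7)] = 1/12 × (0.178692 − 0.789272) = -0.0508817.
Running total after k=1: 513.824.
k=2: B_{4}/(4)! × [f^{(3)}(40) − f^{(3)}(7)] = −1/720 × (0.000327012 − 0.000691331) = 5.05999e-07.
Running total after k=2: 513.824.
k=3: B_{6}/(6)! × [f^{(5)}(40) − f^{(5)}(7)] = 1/30240 × (1.62860e-07 − 3.14579e-07) = -5.01718e-12.
Running total after k=3: 513.824.
k=4: B_{8}/(8)! × [f^{(7)}(40) − f^{(7)}(7)] = −1/1209600 × (6.39174e-11 − 1.19153e-10) = 4.56640e-17.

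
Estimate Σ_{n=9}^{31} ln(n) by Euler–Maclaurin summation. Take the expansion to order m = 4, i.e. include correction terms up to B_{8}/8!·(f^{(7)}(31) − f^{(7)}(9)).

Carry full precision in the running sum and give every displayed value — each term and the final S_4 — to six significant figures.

Integral: ∫_9^31 ln(x) dx = 64.6786.
Boundary: ½(f(9) + f(31)) = ½(2.19722 + 3.43399) = 2.81561.
So far: 67.4942.
Order-1 term: 1/12 · (0.0322581 − 0.111111) = -0.00657109.
Partial sum through k=1: 67.4876.
Order-2 term: −1/720 · (6.71344e-05 − 0.00274348) = 3.71715e-06.
Partial sum through k=2: 67.4876.
Order-3 term: 1/30240 · (8.38306e-07 − 0.000406442) = -1.34128e-08.
Partial sum through k=3: 67.4876.
Order-4 term: −1/1209600 · (2.61698e-08 − 0.000150534) = 1.24428e-10.

S_4 ≈ 67.4876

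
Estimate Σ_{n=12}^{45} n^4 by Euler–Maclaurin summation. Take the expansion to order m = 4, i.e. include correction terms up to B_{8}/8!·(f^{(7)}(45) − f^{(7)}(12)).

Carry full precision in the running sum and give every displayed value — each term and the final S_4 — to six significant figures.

S_4 ≈ 3.89463e+07

Integral: ∫_12^45 x^4 dx = 3.68559e+07.
½[f(12) + f(45)] = ½[20736.0 + 4.10062e+06] = 2.06068e+06.
Integral + boundary = 3.89165e+07.
Order-1 term: 1/12 · (364500 − 6912.00) = 29799.0.
Partial sum through k=1: 3.89463e+07.
Order-2 term: −1/720 · (1080.00 − 288.000) = -1.10000.
Partial sum through k=2: 3.89463e+07.
Order-3 term: 1/30240 · (0.00000 − 0.00000) = 0.00000.
Partial sum through k=3: 3.89463e+07.
Order-4 term: −1/1209600 · (0.00000 − 0.00000) = 0.00000.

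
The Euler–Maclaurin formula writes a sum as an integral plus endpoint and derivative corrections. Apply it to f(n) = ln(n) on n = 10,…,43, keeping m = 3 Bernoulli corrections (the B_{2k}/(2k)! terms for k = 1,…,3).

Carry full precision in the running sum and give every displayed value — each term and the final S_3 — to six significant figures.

S_3 ≈ 108.731

∫_10^43 ln(x) dx evaluates to 105.706.
Boundary: ½(f(10) + f(43)) = ½(2.30259 + 3.76120) = 3.03189.
Integral + boundary = 108.738.
Order-1 term: 1/12 · (0.0232558 − 0.100000) = -0.00639535.
Partial sum through k=1: 108.731.
Order-2 term: −1/720 · (2.51550e-05 − 0.00200000) = 2.74284e-06.
Partial sum through k=2: 108.731.
Order-3 term: 1/30240 · (1.63256e-07 − 0.000240000) = -7.93111e-09.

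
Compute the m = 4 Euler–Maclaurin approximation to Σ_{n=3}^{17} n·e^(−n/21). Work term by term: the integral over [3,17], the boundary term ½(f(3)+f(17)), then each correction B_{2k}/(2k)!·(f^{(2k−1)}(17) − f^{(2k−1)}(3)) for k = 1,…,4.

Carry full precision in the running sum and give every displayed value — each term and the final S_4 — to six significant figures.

The integral term ∫_3^17 x·e^(−x/21) dx = 81.7406.
½[f(3) + f(17)] = ½[2.60063 + 7.56619] = 5.08341.
Running total after boundary: 86.8240.
k=1: B_{2}/(2)! × [f^{(1)}(17) − f^{(1)}(3)] = 1/12 × (0.0847752 − 0.743038) = -0.0548552.
After k=1: 86.7692.
k=2: B_{4}/(4)! × [f^{(3)}(17) − f^{(3)}(3)] = −1/720 × (0.00221069 − 0.00561631) = 4.73003e-06.
After k=2: 86.7692.
k=3: B_{6}/(6)! × [f^{(5)}(17) − f^{(5)}(3)] = 1/30240 × (9.58991e-06 − 2.16502e-05) = -3.98819e-10.
After k=3: 86.7692.
k=4: B_{8}/(8)! × [f^{(7)}(17) − f^{(7)}(3)] = −1/1209600 × (3.21245e-08 − 6.93083e-08) = 3.07406e-14.

S_4 ≈ 86.7692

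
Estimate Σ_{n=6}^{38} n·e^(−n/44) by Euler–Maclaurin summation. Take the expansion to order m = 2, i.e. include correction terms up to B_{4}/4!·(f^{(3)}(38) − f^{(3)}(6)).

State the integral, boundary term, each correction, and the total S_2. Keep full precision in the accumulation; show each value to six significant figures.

The integral term ∫_6^38 x·e^(−x/44) dx = 398.329.
Endpoint term: (f(6) + f(38))/2 = (5.23515 + 16.0218)/2 = 10.6285.
So far: 408.957.
k=1: B_{2}/(2)! × [f^{(1)}(38) − f^{(1)}(6)] = 1/12 × (0.0574945 − 0.753545) = -0.0580042.
After k=1: 408.899.
k=2: B_{4}/(4)! × [f^{(3)}(38) − f^{(3)}(6)] = −1/720 × (0.000465262 − 0.00129060) = 1.14630e-06.

S_2 ≈ 408.899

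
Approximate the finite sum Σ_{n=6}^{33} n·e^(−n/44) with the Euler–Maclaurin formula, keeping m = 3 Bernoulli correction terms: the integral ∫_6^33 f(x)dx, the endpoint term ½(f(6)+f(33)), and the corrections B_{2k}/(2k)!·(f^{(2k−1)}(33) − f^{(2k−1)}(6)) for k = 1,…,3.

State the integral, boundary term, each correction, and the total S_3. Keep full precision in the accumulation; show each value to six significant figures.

The integral term ∫_6^33 x·e^(−x/44) dx = 319.178.
Boundary: ½(f(6) + f(33)) = ½(5.23515 + 15.5881) = 10.4116.
So far: 329.589.
Order-1 term: 1/12 · (0.118092 − 0.753545) = -0.0529544.
After k=1: 329.536.
Order-2 term: −1/720 · (0.000548980 − 0.00129060) = 1.03002e-06.
After k=2: 329.536.
Order-3 term: 1/30240 · (5.35621e-07 − 1.13221e-06) = -1.97286e-11.

S_3 ≈ 329.536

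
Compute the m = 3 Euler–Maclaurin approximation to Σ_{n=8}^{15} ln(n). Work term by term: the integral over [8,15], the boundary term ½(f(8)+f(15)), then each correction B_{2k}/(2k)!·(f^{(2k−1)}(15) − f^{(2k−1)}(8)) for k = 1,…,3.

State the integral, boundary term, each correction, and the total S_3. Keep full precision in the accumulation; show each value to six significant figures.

Integral: ∫_8^15 ln(x) dx = 16.9852.
Boundary: ½(f(8) + f(15)) = ½(2.07944 + 2.70805) = 2.39375.
So far: 19.3790.
Order-1 term: 1/12 · (0.0666667 − 0.125000) = -0.00486111.
After k=1: 19.3741.
Order-2 term: −1/720 · (0.000592593 − 0.00390625) = 4.60230e-06.
After k=2: 19.3741.
Order-3 term: 1/30240 · (3.16049e-05 − 0.000732422) = -2.31752e-08.

S_3 ≈ 19.3741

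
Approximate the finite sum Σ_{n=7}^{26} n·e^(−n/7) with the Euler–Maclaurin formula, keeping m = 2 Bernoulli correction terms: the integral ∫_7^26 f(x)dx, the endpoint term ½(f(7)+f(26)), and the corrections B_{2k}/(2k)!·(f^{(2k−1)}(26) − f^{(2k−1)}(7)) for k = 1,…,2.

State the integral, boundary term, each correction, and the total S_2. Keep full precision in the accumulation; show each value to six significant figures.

The integral term ∫_7^26 x·e^(−x/7) dx = 30.4221.
½[f(7) + f(26)] = ½[2.57516 + 0.633694] = 1.60443.
Running total after boundary: 32.0265.
k=1: B_{2}/(2)! × [f^{(1)}(26) − f^{(1)}(7)] = 1/12 × (-0.0661549 − 0.00000) = -0.00551291.
Running total after k=1: 32.0210.
k=2: B_{4}/(4)! × [f^{(3)}(26) − f^{(3)}(7)] = −1/720 × (-0.000355289 − 0.0150155) = 2.13483e-05.

S_2 ≈ 32.0210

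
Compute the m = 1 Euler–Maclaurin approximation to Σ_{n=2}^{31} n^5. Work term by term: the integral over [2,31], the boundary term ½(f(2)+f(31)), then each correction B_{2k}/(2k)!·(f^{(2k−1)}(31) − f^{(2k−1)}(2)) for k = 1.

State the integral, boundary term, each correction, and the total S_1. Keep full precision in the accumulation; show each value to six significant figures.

S_1 ≈ 1.62617e+08

∫_2^31 x^5 dx evaluates to 1.47917e+08.
Endpoint term: (f(2) + f(31))/2 = (32.0000 + 2.86292e+07)/2 = 1.43146e+07.
Running total after boundary: 1.62232e+08.
Order-1 term: 1/12 · (4.61760e+06 − 80.0000) = 384794.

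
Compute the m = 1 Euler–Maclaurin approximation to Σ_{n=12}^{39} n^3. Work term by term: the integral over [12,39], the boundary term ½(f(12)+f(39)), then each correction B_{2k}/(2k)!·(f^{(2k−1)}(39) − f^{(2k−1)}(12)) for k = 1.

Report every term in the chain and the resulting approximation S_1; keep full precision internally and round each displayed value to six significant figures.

S_1 ≈ 604044

Integral: ∫_12^39 x^3 dx = 573176.
½[f(12) + f(39)] = ½[1728.00 + 59319.0] = 30523.5.
Integral + boundary = 603700.
Correction k=1: B_{2}/2! · (f^{(1)}(39) − f^{(1)}(12)) = 1/12 · (4563.00 − 432.000) = 344.250.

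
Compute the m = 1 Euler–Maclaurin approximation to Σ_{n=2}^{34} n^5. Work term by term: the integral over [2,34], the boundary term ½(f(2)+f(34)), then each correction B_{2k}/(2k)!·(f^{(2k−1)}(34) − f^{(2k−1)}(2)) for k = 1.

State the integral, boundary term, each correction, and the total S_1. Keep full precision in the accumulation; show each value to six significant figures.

Integral: ∫_2^34 x^5 dx = 2.57467e+08.
Endpoint term: (f(2) + f(34))/2 = (32.0000 + 4.54354e+07)/2 = 2.27177e+07.
So far: 2.80185e+08.
Order-1 term: 1/12 · (6.68168e+06 − 80.0000) = 556800.

S_1 ≈ 2.80742e+08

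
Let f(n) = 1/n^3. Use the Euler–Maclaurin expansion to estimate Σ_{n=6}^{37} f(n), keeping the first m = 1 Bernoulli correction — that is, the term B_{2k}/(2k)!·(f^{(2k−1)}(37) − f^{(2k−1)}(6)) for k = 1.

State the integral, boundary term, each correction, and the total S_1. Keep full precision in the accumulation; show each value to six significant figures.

The integral term ∫_6^37 1/x^3 dx = 0.0135237.
Endpoint term: (f(6) + f(37))/2 = (0.00462963 + 1.97422e-05)/2 = 0.00232469.
Running total after boundary: 0.0158483.
Order-1 term: 1/12 · (-1.60072e-06 − (-0.00231481)) = 0.000192768.

S_1 ≈ 0.0160411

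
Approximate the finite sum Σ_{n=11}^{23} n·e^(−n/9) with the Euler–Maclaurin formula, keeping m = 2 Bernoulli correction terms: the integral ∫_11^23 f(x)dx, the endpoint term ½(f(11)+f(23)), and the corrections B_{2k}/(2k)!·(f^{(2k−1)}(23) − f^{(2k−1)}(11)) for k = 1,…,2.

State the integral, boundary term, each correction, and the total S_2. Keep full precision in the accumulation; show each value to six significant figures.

The integral term ∫_11^23 x·e^(−x/9) dx = 30.6605.
½[f(11) + f(23)] = ½[3.24032 + 1.78593] = 2.51313.
Running total after boundary: 33.1737.
k=1: B_{2}/(2)! × [f^{(1)}(23) − f^{(1)}(11)] = 1/12 × (-0.120787 − (-0.0654611)) = -0.00461053.
Running total after k=1: 33.1690.
k=2: B_{4}/(4)! × [f^{(3)}(23) − f^{(3)}(11)] = −1/720 × (0.000426058 − 0.00646529) = 8.38782e-06.

S_2 ≈ 33.1691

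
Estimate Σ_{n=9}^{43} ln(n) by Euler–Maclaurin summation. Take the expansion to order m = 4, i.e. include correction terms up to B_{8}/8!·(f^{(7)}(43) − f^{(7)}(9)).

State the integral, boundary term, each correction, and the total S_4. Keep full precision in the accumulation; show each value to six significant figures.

∫_9^43 ln(x) dx evaluates to 107.957.
½[f(9) + f(43)] = ½[2.19722 + 3.76120] = 2.97921.
Integral + boundary = 110.936.
Correction k=1: B_{2}/2! · (f^{(1)}(43) − f^{(1)}(9)) = 1/12 · (0.0232558 − 0.111111) = -0.00732127.
Running total after k=1: 110.928.
Correction k=2: B_{4}/4! · (f^{(3)}(43) − f^{(3)}(9)) = −1/720 · (2.51550e-05 − 0.00274348) = 3.77546e-06.
Running total after k=2: 110.928.
Correction k=3: B_{6}/6! · (f^{(5)}(43) − f^{(5)}(9)) = 1/30240 · (1.63256e-07 − 0.000406442) = -1.34351e-08.
Running total after k=3: 110.928.
Correction k=4: B_{8}/8! · (f^{(7)}(43) − f^{(7)}(9)) = −1/1209600 · (2.64883e-09 − 0.000150534) = 1.24447e-10.

S_4 ≈ 110.928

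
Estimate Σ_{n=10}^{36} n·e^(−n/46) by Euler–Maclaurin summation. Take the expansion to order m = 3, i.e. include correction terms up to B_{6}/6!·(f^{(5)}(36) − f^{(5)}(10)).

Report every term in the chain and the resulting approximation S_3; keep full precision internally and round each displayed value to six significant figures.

S_3 ≈ 360.294

∫_10^36 x·e^(−x/46) dx evaluates to 348.086.
Endpoint term: (f(10) + f(36))/2 = (8.04615 + 16.4596)/2 = 12.2529.
So far: 360.339.
k=1: B_{2}/(2)! × [f^{(1)}(36) − f^{(1)}(10)] = 1/12 × (0.0993939 − 0.629699) = -0.0441921.
Running total after k=1: 360.294.
k=2: B_{4}/(4)! × [f^{(3)}(36) − f^{(3)}(10)] = −1/720 × (0.000479120 − 0.00105809) = 8.04132e-07.
Running total after k=2: 360.294.
k=3: B_{6}/(6)! × [f^{(5)}(36) − f^{(5)}(10)] = 1/30240 × (4.30655e-07 − 8.59452e-07) = -1.41798e-11.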